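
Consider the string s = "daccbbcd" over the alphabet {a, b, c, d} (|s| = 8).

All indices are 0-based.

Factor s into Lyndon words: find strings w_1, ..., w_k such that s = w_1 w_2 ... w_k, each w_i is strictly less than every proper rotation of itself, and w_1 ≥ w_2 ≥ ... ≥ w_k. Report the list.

emit factor 1: 'd' (i=0, period=1)
emit factor 2: 'accbbcd' (i=1, period=7)

["d", "accbbcd"]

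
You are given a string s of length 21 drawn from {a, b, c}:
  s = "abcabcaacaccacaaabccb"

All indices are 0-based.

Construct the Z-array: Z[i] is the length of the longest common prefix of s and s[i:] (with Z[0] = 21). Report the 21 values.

[21, 0, 0, 4, 0, 0, 1, 1, 0, 1, 0, 0, 1, 0, 1, 1, 3, 0, 0, 0, 0]

Z[0]=21
i=1: outside box; Z[1]=0
i=2: outside box; Z[2]=0
i=3: outside box; Z[3]=4 scan→box=[3,7)
i=4: min(r-i=3, Z[1]=0)=0; Z[4]=0
i=5: min(r-i=2, Z[2]=0)=0; Z[5]=0
i=6: min(r-i=1, Z[3]=4)=1; Z[6]=1
i=7: outside box; Z[7]=1 scan→box=[7,8)
i=8: outside box; Z[8]=0
i=9: outside box; Z[9]=1 scan→box=[9,10)
i=10: outside box; Z[10]=0
i=11: outside box; Z[11]=0
i=12: outside box; Z[12]=1 scan→box=[12,13)
i=13: outside box; Z[13]=0
i=14: outside box; Z[14]=1 scan→box=[14,15)
i=15: outside box; Z[15]=1 scan→box=[15,16)
i=16: outside box; Z[16]=3 scan→box=[16,19)
i=17: min(r-i=2, Z[1]=0)=0; Z[17]=0
i=18: min(r-i=1, Z[2]=0)=0; Z[18]=0
i=19: outside box; Z[19]=0
i=20: outside box; Z[20]=0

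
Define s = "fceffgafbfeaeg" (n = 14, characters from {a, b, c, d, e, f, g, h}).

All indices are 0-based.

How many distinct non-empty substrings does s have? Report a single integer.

sorted suffixes:
  #0 SA[0]=11  'aeg'
  #1 SA[1]=6  'afbfeaeg'
  #2 SA[2]=8  'bfeaeg'
  #3 SA[3]=1  'ceffgafbfeaeg'
  #4 SA[4]=10  'eaeg'
  #5 SA[5]=2  'effgafbfeaeg'
  #6 SA[6]=12  'eg'
  #7 SA[7]=7  'fbfeaeg'
  #8 SA[8]=0  'fceffgafbfeaeg'
  #9 SA[9]=9  'feaeg'
  #10 SA[10]=3  'ffgafbfeaeg'
  #11 SA[11]=4  'fgafbfeaeg'
  #12 SA[12]=13  'g'
  #13 SA[13]=5  'gafbfeaeg'

SA = [11, 6, 8, 1, 10, 2, 12, 7, 0, 9, 3, 4, 13, 5]
i: (SA[i-1],SA[i]) lcp shared
  1: (11,6) 1 'a'
  2: (6,8) 0 ''
  3: (8,1) 0 ''
  4: (1,10) 0 ''
  5: (10,2) 1 'e'
  6: (2,12) 1 'e'
  7: (12,7) 0 ''
  8: (7,0) 1 'f'
  9: (0,9) 1 'f'
  10: (9,3) 1 'f'
  11: (3,4) 1 'f'
  12: (4,13) 0 ''
  13: (13,5) 1 'g'

n(n+1)/2 = 14·15/2 = 105
Σ LCP = 0 + 1 + 0 + 0 + 0 + 1 + 1 + 0 + 1 + 1 + 1 + 1 + 0 + 1 = 8
distinct = 105 − 8 = 97

97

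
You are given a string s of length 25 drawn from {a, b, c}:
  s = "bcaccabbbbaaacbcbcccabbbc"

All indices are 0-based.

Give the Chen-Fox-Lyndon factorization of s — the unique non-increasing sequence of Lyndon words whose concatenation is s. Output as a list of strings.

emit factor 1: 'bc' (i=0, period=2)
emit factor 2: 'acc' (i=2, period=3)
emit factor 3: 'abbbb' (i=5, period=5)
emit factor 4: 'aaacbcbcccabbbc' (i=10, period=15)

["bc", "acc", "abbbb", "aaacbcbcccabbbc"]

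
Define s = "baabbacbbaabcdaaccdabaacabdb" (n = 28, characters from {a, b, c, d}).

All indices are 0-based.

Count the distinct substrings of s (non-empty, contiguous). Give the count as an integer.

sorted suffixes:
  #0 SA[0]=1  'aabbacbbaabcdaaccdabaacabdb'
  #1 SA[1]=9  'aabcdaaccdabaacabdb'
  #2 SA[2]=21  'aacabdb'
  #3 SA[3]=14  'aaccdabaacabdb'
  #4 SA[4]=19  'abaacabdb'
  #5 SA[5]=2  'abbacbbaabcdaaccdabaacabdb'
  #6 SA[6]=10  'abcdaaccdabaacabdb'
  #7 SA[7]=24  'abdb'
  #8 SA[8]=22  'acabdb'
  #9 SA[9]=5  'acbbaabcdaaccdabaacabdb'
  #10 SA[10]=15  'accdabaacabdb'
  #11 SA[11]=27  'b'
  #12 SA[12]=0  'baabbacbbaabcdaaccdabaacabdb'
  #13 SA[13]=8  'baabcdaaccdabaacabdb'
  #14 SA[14]=20  'baacabdb'
  #15 SA[15]=4  'bacbbaabcdaaccdabaacabdb'
  #16 SA[16]=7  'bbaabcdaaccdabaacabdb'
  #17 SA[17]=3  'bbacbbaabcdaaccdabaacabdb'
  #18 SA[18]=11  'bcdaaccdabaacabdb'
  #19 SA[19]=25  'bdb'
  #20 SA[20]=23  'cabdb'
  #21 SA[21]=6  'cbbaabcdaaccdabaacabdb'
  #22 SA[22]=16  'ccdabaacabdb'
  #23 SA[23]=12  'cdaaccdabaacabdb'
  #24 SA[24]=17  'cdabaacabdb'
  #25 SA[25]=13  'daaccdabaacabdb'
  #26 SA[26]=18  'dabaacabdb'
  #27 SA[27]=26  'db'

SA = [1, 9, 21, 14, 19, 2, 10, 24, 22, 5, 15, 27, 0, 8, 20, 4, 7, 3, 11, 25, 23, 6, 16, 12, 17, 13, 18, 26]
i: (SA[i-1],SA[i]) lcp shared
  1: (1,9) 3 'aab'
  2: (9,21) 2 'aa'
  3: (21,14) 3 'aac'
  4: (14,19) 1 'a'
  5: (19,2) 2 'ab'
  6: (2,10) 2 'ab'
  7: (10,24) 2 'ab'
  8: (24,22) 1 'a'
  9: (22,5) 2 'ac'
  10: (5,15) 2 'ac'
  11: (15,27) 0 ''
  12: (27,0) 1 'b'
  13: (0,8) 4 'baab'
  14: (8,20) 3 'baa'
  15: (20,4) 2 'ba'
  16: (4,7) 1 'b'
  17: (7,3) 3 'bba'
  18: (3,11) 1 'b'
  19: (11,25) 1 'b'
  20: (25,23) 0 ''
  21: (23,6) 1 'c'
  22: (6,16) 1 'c'
  23: (16,12) 1 'c'
  24: (12,17) 3 'cda'
  25: (17,13) 0 ''
  26: (13,18) 2 'da'
  27: (18,26) 1 'd'

n(n+1)/2 = 28·29/2 = 406
Σ LCP = 0 + 3 + 2 + 3 + 1 + 2 + 2 + 2 + 1 + 2 + 2 + 0 + 1 + 4 + 3 + 2 + 1 + 3 + 1 + 1 + 0 + 1 + 1 + 1 + 3 + 0 + 2 + 1 = 45
distinct = 406 − 45 = 361

361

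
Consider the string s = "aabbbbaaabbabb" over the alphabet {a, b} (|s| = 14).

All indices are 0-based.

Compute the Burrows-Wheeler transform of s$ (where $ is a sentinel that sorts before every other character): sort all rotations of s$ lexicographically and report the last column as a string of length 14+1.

rank  rotation         last
    0  $aabbbbaaabbabb  b
    1  aaabbabb$aabbbb  b
    2  aabbabb$aabbbba  a
    3  aabbbbaaabbabb$  $
    4  abb$aabbbbaaabb  b
    5  abbabb$aabbbbaa  a
    6  abbbbaaabbabb$a  a
    7  b$aabbbbaaabbab  b
    8  baaabbabb$aabbb  b
    9  babb$aabbbbaaab  b
   10  bb$aabbbbaaabba  a
   11  bbaaabbabb$aabb  b
   12  bbabb$aabbbbaaa  a
   13  bbbaaabbabb$aab  b
   14  bbbbaaabbabb$aa  a

bba$baabbbababa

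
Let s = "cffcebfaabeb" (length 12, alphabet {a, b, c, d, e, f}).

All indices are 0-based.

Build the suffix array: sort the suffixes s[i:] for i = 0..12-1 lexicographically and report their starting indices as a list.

[7, 8, 11, 9, 5, 3, 0, 10, 4, 6, 2, 1]

rank | idx | suffix
   0 |   7 | aabeb
   1 |   8 | abeb
   2 |  11 | b
   3 |   9 | beb
   4 |   5 | bfaabeb
   5 |   3 | cebfaabeb
   6 |   0 | cffcebfaabeb
   7 |  10 | eb
   8 |   4 | ebfaabeb
   9 |   6 | faabeb
  10 |   2 | fcebfaabeb
  11 |   1 | ffcebfaabeb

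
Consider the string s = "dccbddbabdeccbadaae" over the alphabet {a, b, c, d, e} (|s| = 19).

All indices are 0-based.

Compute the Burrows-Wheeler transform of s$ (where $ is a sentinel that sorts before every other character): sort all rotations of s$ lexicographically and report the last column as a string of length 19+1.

edbbadccaccedad$bbad

rank  rotation              last
    0  $dccbddbabdeccbadaae  e
    1  aae$dccbddbabdeccbad  d
    2  abdeccbadaae$dccbddb  b
    3  adaae$dccbddbabdeccb  b
    4  ae$dccbddbabdeccbada  a
    5  babdeccbadaae$dccbdd  d
    6  badaae$dccbddbabdecc  c
    7  bddbabdeccbadaae$dcc  c
    8  bdeccbadaae$dccbddba  a
    9  cbadaae$dccbddbabdec  c
   10  cbddbabdeccbadaae$dc  c
   11  ccbadaae$dccbddbabde  e
   12  ccbddbabdeccbadaae$d  d
   13  daae$dccbddbabdeccba  a
   14  dbabdeccbadaae$dccbd  d
   15  dccbddbabdeccbadaae$  $
   16  ddbabdeccbadaae$dccb  b
   17  deccbadaae$dccbddbab  b
   18  e$dccbddbabdeccbadaa  a
   19  eccbadaae$dccbddbabd  d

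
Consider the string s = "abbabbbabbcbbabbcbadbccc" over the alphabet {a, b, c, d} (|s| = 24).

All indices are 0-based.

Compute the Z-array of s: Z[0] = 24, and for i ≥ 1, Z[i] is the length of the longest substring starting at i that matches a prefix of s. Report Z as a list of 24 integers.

Z[0]=24
i=1: fresh scan; Z[1]=0
i=2: fresh scan; Z[2]=0
i=3: fresh scan; Z[3]=3 extend→box=[3,6)
i=4: min(r-i=2, Z[1]=0)=0; Z[4]=0
i=5: min(r-i=1, Z[2]=0)=0; Z[5]=0
i=6: fresh scan; Z[6]=0
i=7: fresh scan; Z[7]=3 extend→box=[7,10)
i=8: min(r-i=2, Z[1]=0)=0; Z[8]=0
i=9: min(r-i=1, Z[2]=0)=0; Z[9]=0
i=10: fresh scan; Z[10]=0
i=11: fresh scan; Z[11]=0
i=12: fresh scan; Z[12]=0
i=13: fresh scan; Z[13]=3 extend→box=[13,16)
i=14: min(r-i=2, Z[1]=0)=0; Z[14]=0
i=15: min(r-i=1, Z[2]=0)=0; Z[15]=0
i=16: fresh scan; Z[16]=0
i=17: fresh scan; Z[17]=0
i=18: fresh scan; Z[18]=1 extend→box=[18,19)
i=19: fresh scan; Z[19]=0
i=20: fresh scan; Z[20]=0
i=21: fresh scan; Z[21]=0
i=22: fresh scan; Z[22]=0
i=23: fresh scan; Z[23]=0

[24, 0, 0, 3, 0, 0, 0, 3, 0, 0, 0, 0, 0, 3, 0, 0, 0, 0, 1, 0, 0, 0, 0, 0]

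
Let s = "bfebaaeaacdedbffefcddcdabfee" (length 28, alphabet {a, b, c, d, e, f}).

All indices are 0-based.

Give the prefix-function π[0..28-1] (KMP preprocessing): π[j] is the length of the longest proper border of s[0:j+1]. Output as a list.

π[0] = 0
j=1 s[j]='f': π[1]=0 (border '')
j=2 s[j]='e': π[2]=0 (border '')
j=3 s[j]='b': π[3]=1 (border 'b')
j=4 s[j]='a': k: 1→0; π[4]=0 (border '')
j=5 s[j]='a': π[5]=0 (border '')
j=6 s[j]='e': π[6]=0 (border '')
j=7 s[j]='a': π[7]=0 (border '')
j=8 s[j]='a': π[8]=0 (border '')
j=9 s[j]='c': π[9]=0 (border '')
j=10 s[j]='d': π[10]=0 (border '')
j=11 s[j]='e': π[11]=0 (border '')
j=12 s[j]='d': π[12]=0 (border '')
j=13 s[j]='b': π[13]=1 (border 'b')
j=14 s[j]='f': π[14]=2 (border 'bf')
j=15 s[j]='f': k: 2→0; π[15]=0 (border '')
j=16 s[j]='e': π[16]=0 (border '')
j=17 s[j]='f': π[17]=0 (border '')
j=18 s[j]='c': π[18]=0 (border '')
j=19 s[j]='d': π[19]=0 (border '')
j=20 s[j]='d': π[20]=0 (border '')
j=21 s[j]='c': π[21]=0 (border '')
j=22 s[j]='d': π[22]=0 (border '')
j=23 s[j]='a': π[23]=0 (border '')
j=24 s[j]='b': π[24]=1 (border 'b')
j=25 s[j]='f': π[25]=2 (border 'bf')
j=26 s[j]='e': π[26]=3 (border 'bfe')
j=27 s[j]='e': k: 3→0; π[27]=0 (border '')

[0, 0, 0, 1, 0, 0, 0, 0, 0, 0, 0, 0, 0, 1, 2, 0, 0, 0, 0, 0, 0, 0, 0, 0, 1, 2, 3, 0]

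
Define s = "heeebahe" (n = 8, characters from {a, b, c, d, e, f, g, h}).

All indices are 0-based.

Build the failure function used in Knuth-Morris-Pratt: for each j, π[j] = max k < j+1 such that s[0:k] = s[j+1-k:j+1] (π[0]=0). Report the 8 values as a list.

[0, 0, 0, 0, 0, 0, 1, 2]

π[0] = 0
j=1 s[j]='e': π[1]=0 (border '')
j=2 s[j]='e': π[2]=0 (border '')
j=3 s[j]='e': π[3]=0 (border '')
j=4 s[j]='b': π[4]=0 (border '')
j=5 s[j]='a': π[5]=0 (border '')
j=6 s[j]='h': π[6]=1 (border 'h')
j=7 s[j]='e': π[7]=2 (border 'he')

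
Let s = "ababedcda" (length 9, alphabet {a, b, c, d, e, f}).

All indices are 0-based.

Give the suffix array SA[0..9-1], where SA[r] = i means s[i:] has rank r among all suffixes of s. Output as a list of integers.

rank→(start, suffix):
  0 → (8, 'a')
  1 → (0, 'ababedcda')
  2 → (2, 'abedcda')
  3 → (1, 'babedcda')
  4 → (3, 'bedcda')
  5 → (6, 'cda')
  6 → (7, 'da')
  7 → (5, 'dcda')
  8 → (4, 'edcda')

[8, 0, 2, 1, 3, 6, 7, 5, 4]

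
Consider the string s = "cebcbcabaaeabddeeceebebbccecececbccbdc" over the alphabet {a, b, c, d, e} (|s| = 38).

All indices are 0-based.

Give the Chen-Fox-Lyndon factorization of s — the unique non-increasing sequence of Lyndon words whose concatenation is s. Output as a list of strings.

["ce", "bc", "bc", "ab", "aaeabddeeceebebbccecececbccbdc"]

emit factor 1: 'ce' (i=0, period=2)
emit factor 2: 'bc' (i=2, period=2)
emit factor 3: 'bc' (i=4, period=2)
emit factor 4: 'ab' (i=6, period=2)
emit factor 5: 'aaeabddeeceebebbccecececbccbdc' (i=8, period=30)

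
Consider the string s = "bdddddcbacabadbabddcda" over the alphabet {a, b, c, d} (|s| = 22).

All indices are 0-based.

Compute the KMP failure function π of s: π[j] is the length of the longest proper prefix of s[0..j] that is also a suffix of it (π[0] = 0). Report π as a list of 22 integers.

π[0] = 0
j=1 s[j]='d': π[1]=0 (border '')
j=2 s[j]='d': π[2]=0 (border '')
j=3 s[j]='d': π[3]=0 (border '')
j=4 s[j]='d': π[4]=0 (border '')
j=5 s[j]='d': π[5]=0 (border '')
j=6 s[j]='c': π[6]=0 (border '')
j=7 s[j]='b': π[7]=1 (border 'b')
j=8 s[j]='a': k: 1→0; π[8]=0 (border '')
j=9 s[j]='c': π[9]=0 (border '')
j=10 s[j]='a': π[10]=0 (border '')
j=11 s[j]='b': π[11]=1 (border 'b')
j=12 s[j]='a': k: 1→0; π[12]=0 (border '')
j=13 s[j]='d': π[13]=0 (border '')
j=14 s[j]='b': π[14]=1 (border 'b')
j=15 s[j]='a': k: 1→0; π[15]=0 (border '')
j=16 s[j]='b': π[16]=1 (border 'b')
j=17 s[j]='d': π[17]=2 (border 'bd')
j=18 s[j]='d': π[18]=3 (border 'bdd')
j=19 s[j]='c': k: 3→0; π[19]=0 (border '')
j=20 s[j]='d': π[20]=0 (border '')
j=21 s[j]='a': π[21]=0 (border '')

[0, 0, 0, 0, 0, 0, 0, 1, 0, 0, 0, 1, 0, 0, 1, 0, 1, 2, 3, 0, 0, 0]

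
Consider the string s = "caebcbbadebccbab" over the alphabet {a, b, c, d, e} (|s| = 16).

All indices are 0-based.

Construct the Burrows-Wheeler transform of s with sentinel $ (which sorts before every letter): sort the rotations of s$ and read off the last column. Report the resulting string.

rank  rotation           last
    0  $caebcbbadebccbab  b
    1  ab$caebcbbadebccb  b
    2  adebccbab$caebcbb  b
    3  aebcbbadebccbab$c  c
    4  b$caebcbbadebccba  a
    5  bab$caebcbbadebcc  c
    6  badebccbab$caebcb  b
    7  bbadebccbab$caebc  c
    8  bcbbadebccbab$cae  e
    9  bccbab$caebcbbade  e
   10  caebcbbadebccbab$  $
   11  cbab$caebcbbadebc  c
   12  cbbadebccbab$caeb  b
   13  ccbab$caebcbbadeb  b
   14  debccbab$caebcbba  a
   15  ebcbbadebccbab$ca  a
   16  ebccbab$caebcbbad  d

bbbcacbcee$cbbaad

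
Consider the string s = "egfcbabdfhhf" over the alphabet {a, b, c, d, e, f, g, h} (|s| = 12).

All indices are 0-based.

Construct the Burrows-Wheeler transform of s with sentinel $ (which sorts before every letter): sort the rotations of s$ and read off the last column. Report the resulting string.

fbcafb$hgdehf

rank  rotation       last
    0  $egfcbabdfhhf  f
    1  abdfhhf$egfcb  b
    2  babdfhhf$egfc  c
    3  bdfhhf$egfcba  a
    4  cbabdfhhf$egf  f
    5  dfhhf$egfcbab  b
    6  egfcbabdfhhf$  $
    7  f$egfcbabdfhh  h
    8  fcbabdfhhf$eg  g
    9  fhhf$egfcbabd  d
   10  gfcbabdfhhf$e  e
   11  hf$egfcbabdfh  h
   12  hhf$egfcbabdf  f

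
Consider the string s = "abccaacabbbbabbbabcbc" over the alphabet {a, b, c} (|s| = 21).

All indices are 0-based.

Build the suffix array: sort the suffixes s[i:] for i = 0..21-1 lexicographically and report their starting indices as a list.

sorted suffixes:
  #0 SA[0]=4  'aacabbbbabbbabcbc'
  #1 SA[1]=12  'abbbabcbc'
  #2 SA[2]=7  'abbbbabbbabcbc'
  #3 SA[3]=16  'abcbc'
  #4 SA[4]=0  'abccaacabbbbabbbabcbc'
  #5 SA[5]=5  'acabbbbabbbabcbc'
  #6 SA[6]=11  'babbbabcbc'
  #7 SA[7]=15  'babcbc'
  #8 SA[8]=10  'bbabbbabcbc'
  #9 SA[9]=14  'bbabcbc'
  #10 SA[10]=9  'bbbabbbabcbc'
  #11 SA[11]=13  'bbbabcbc'
  #12 SA[12]=8  'bbbbabbbabcbc'
  #13 SA[13]=19  'bc'
  #14 SA[14]=17  'bcbc'
  #15 SA[15]=1  'bccaacabbbbabbbabcbc'
  #16 SA[16]=20  'c'
  #17 SA[17]=3  'caacabbbbabbbabcbc'
  #18 SA[18]=6  'cabbbbabbbabcbc'
  #19 SA[19]=18  'cbc'
  #20 SA[20]=2  'ccaacabbbbabbbabcbc'

[4, 12, 7, 16, 0, 5, 11, 15, 10, 14, 9, 13, 8, 19, 17, 1, 20, 3, 6, 18, 2]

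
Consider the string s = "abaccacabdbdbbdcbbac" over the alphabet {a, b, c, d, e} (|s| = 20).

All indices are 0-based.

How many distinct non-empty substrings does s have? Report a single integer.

rank | idx | suffix
   0 |   0 | abaccacabdbdbbdcbbac
   1 |   7 | abdbdbbdcbbac
   2 |  18 | ac
   3 |   5 | acabdbdbbdcbbac
   4 |   2 | accacabdbdbbdcbbac
   5 |  17 | bac
   6 |   1 | baccacabdbdbbdcbbac
   7 |  16 | bbac
   8 |  12 | bbdcbbac
   9 |  10 | bdbbdcbbac
  10 |   8 | bdbdbbdcbbac
  11 |  13 | bdcbbac
  12 |  19 | c
  13 |   6 | cabdbdbbdcbbac
  14 |   4 | cacabdbdbbdcbbac
  15 |  15 | cbbac
  16 |   3 | ccacabdbdbbdcbbac
  17 |  11 | dbbdcbbac
  18 |   9 | dbdbbdcbbac
  19 |  14 | dcbbac

SA = [0, 7, 18, 5, 2, 17, 1, 16, 12, 10, 8, 13, 19, 6, 4, 15, 3, 11, 9, 14]
rank  pair      lcp
   1  s[0:],s[7:]  2  'ab'
   2  s[7:],s[18:]  1  'a'
   3  s[18:],s[5:]  2  'ac'
   4  s[5:],s[2:]  2  'ac'
   5  s[2:],s[17:]  0  ''
   6  s[17:],s[1:]  3  'bac'
   7  s[1:],s[16:]  1  'b'
   8  s[16:],s[12:]  2  'bb'
   9  s[12:],s[10:]  1  'b'
  10  s[10:],s[8:]  3  'bdb'
  11  s[8:],s[13:]  2  'bd'
  12  s[13:],s[19:]  0  ''
  13  s[19:],s[6:]  1  'c'
  14  s[6:],s[4:]  2  'ca'
  15  s[4:],s[15:]  1  'c'
  16  s[15:],s[3:]  1  'c'
  17  s[3:],s[11:]  0  ''
  18  s[11:],s[9:]  2  'db'
  19  s[9:],s[14:]  1  'd'

n(n+1)/2 = 20·21/2 = 210
Σ LCP = 0 + 2 + 1 + 2 + 2 + 0 + 3 + 1 + 2 + 1 + 3 + 2 + 0 + 1 + 2 + 1 + 1 + 0 + 2 + 1 = 27
distinct = 210 − 27 = 183

183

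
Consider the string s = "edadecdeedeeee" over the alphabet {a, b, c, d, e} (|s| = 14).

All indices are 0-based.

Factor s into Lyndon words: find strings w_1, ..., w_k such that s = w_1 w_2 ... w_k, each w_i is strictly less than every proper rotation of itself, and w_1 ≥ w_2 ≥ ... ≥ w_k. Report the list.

emit factor 1: 'e' (i=0, period=1)
emit factor 2: 'd' (i=1, period=1)
emit factor 3: 'adecdeedeeee' (i=2, period=12)

["e", "d", "adecdeedeeee"]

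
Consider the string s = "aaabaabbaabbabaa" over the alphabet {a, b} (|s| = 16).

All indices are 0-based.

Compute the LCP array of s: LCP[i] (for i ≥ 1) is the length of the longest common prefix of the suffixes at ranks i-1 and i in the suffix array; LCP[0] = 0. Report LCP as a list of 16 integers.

[0, 1, 2, 2, 3, 5, 1, 4, 2, 4, 0, 3, 6, 2, 1, 3]

rank→(start, suffix):
  0 → (15, 'a')
  1 → (14, 'aa')
  2 → (0, 'aaabaabbaabbabaa')
  3 → (1, 'aabaabbaabbabaa')
  4 → (4, 'aabbaabbabaa')
  5 → (8, 'aabbabaa')
  6 → (12, 'abaa')
  7 → (2, 'abaabbaabbabaa')
  8 → (5, 'abbaabbabaa')
  9 → (9, 'abbabaa')
  10 → (13, 'baa')
  11 → (3, 'baabbaabbabaa')
  12 → (7, 'baabbabaa')
  13 → (11, 'babaa')
  14 → (6, 'bbaabbabaa')
  15 → (10, 'bbabaa')

SA = [15, 14, 0, 1, 4, 8, 12, 2, 5, 9, 13, 3, 7, 11, 6, 10]
[i] adj suffixes → lcp
  [1] 15/14 → 1 ('a')
  [2] 14/0 → 2 ('aa')
  [3] 0/1 → 2 ('aa')
  [4] 1/4 → 3 ('aab')
  [5] 4/8 → 5 ('aabba')
  [6] 8/12 → 1 ('a')
  [7] 12/2 → 4 ('abaa')
  [8] 2/5 → 2 ('ab')
  [9] 5/9 → 4 ('abba')
  [10] 9/13 → 0 ('')
  [11] 13/3 → 3 ('baa')
  [12] 3/7 → 6 ('baabba')
  [13] 7/11 → 2 ('ba')
  [14] 11/6 → 1 ('b')
  [15] 6/10 → 3 ('bba')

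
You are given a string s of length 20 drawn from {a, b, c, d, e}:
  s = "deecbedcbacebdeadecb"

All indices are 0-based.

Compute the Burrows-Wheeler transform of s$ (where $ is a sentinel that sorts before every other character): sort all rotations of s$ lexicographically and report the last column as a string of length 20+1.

bbeccecedeaeba$dcdebd

rank  rotation               last
    0  $deecbedcbacebdeadecb  b
    1  acebdeadecb$deecbedcb  b
    2  adecb$deecbedcbacebde  e
    3  b$deecbedcbacebdeadec  c
    4  bacebdeadecb$deecbedc  c
    5  bdeadecb$deecbedcbace  e
    6  bedcbacebdeadecb$deec  c
    7  cb$deecbedcbacebdeade  e
    8  cbacebdeadecb$deecbed  d
    9  cbedcbacebdeadecb$dee  e
   10  cebdeadecb$deecbedcba  a
   11  dcbacebdeadecb$deecbe  e
   12  deadecb$deecbedcbaceb  b
   13  decb$deecbedcbacebdea  a
   14  deecbedcbacebdeadecb$  $
   15  eadecb$deecbedcbacebd  d
   16  ebdeadecb$deecbedcbac  c
   17  ecb$deecbedcbacebdead  d
   18  ecbedcbacebdeadecb$de  e
   19  edcbacebdeadecb$deecb  b
   20  eecbedcbacebdeadecb$d  d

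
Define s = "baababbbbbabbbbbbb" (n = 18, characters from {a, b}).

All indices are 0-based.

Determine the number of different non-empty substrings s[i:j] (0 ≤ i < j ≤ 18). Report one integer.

117

rank→(start, suffix):
  0 → (1, 'aababbbbbabbbbbbb')
  1 → (2, 'ababbbbbabbbbbbb')
  2 → (4, 'abbbbbabbbbbbb')
  3 → (10, 'abbbbbbb')
  4 → (17, 'b')
  5 → (0, 'baababbbbbabbbbbbb')
  6 → (3, 'babbbbbabbbbbbb')
  7 → (9, 'babbbbbbb')
  8 → (16, 'bb')
  9 → (8, 'bbabbbbbbb')
  10 → (15, 'bbb')
  11 → (7, 'bbbabbbbbbb')
  12 → (14, 'bbbb')
  13 → (6, 'bbbbabbbbbbb')
  14 → (13, 'bbbbb')
  15 → (5, 'bbbbbabbbbbbb')
  16 → (12, 'bbbbbb')
  17 → (11, 'bbbbbbb')

SA = [1, 2, 4, 10, 17, 0, 3, 9, 16, 8, 15, 7, 14, 6, 13, 5, 12, 11]
[i] adj suffixes → lcp
  [1] 1/2 → 1 ('a')
  [2] 2/4 → 2 ('ab')
  [3] 4/10 → 6 ('abbbbb')
  [4] 10/17 → 0 ('')
  [5] 17/0 → 1 ('b')
  [6] 0/3 → 2 ('ba')
  [7] 3/9 → 7 ('babbbbb')
  [8] 9/16 → 1 ('b')
  [9] 16/8 → 2 ('bb')
  [10] 8/15 → 2 ('bb')
  [11] 15/7 → 3 ('bbb')
  [12] 7/14 → 3 ('bbb')
  [13] 14/6 → 4 ('bbbb')
  [14] 6/13 → 4 ('bbbb')
  [15] 13/5 → 5 ('bbbbb')
  [16] 5/12 → 5 ('bbbbb')
  [17] 12/11 → 6 ('bbbbbb')

n(n+1)/2 = 18·19/2 = 171
Σ LCP = 0 + 1 + 2 + 6 + 0 + 1 + 2 + 7 + 1 + 2 + 2 + 3 + 3 + 4 + 4 + 5 + 5 + 6 = 54
distinct = 171 − 54 = 117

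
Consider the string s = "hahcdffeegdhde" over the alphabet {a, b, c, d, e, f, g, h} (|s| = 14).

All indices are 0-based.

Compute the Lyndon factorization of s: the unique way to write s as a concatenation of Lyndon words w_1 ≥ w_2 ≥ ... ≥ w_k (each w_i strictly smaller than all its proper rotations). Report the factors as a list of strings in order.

emit factor 1: 'h' (i=0, period=1)
emit factor 2: 'ahcdffeegdhde' (i=1, period=13)

["h", "ahcdffeegdhde"]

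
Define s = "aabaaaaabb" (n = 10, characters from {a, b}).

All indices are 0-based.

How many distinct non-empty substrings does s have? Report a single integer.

38

rank→(start, suffix):
  0 → (3, 'aaaaabb')
  1 → (4, 'aaaabb')
  2 → (5, 'aaabb')
  3 → (0, 'aabaaaaabb')
  4 → (6, 'aabb')
  5 → (1, 'abaaaaabb')
  6 → (7, 'abb')
  7 → (9, 'b')
  8 → (2, 'baaaaabb')
  9 → (8, 'bb')

SA = [3, 4, 5, 0, 6, 1, 7, 9, 2, 8]
i: (SA[i-1],SA[i]) lcp shared
  1: (3,4) 4 'aaaa'
  2: (4,5) 3 'aaa'
  3: (5,0) 2 'aa'
  4: (0,6) 3 'aab'
  5: (6,1) 1 'a'
  6: (1,7) 2 'ab'
  7: (7,9) 0 ''
  8: (9,2) 1 'b'
  9: (2,8) 1 'b'

n(n+1)/2 = 10·11/2 = 55
Σ LCP = 0 + 4 + 3 + 2 + 3 + 1 + 2 + 0 + 1 + 1 = 17
distinct = 55 − 17 = 38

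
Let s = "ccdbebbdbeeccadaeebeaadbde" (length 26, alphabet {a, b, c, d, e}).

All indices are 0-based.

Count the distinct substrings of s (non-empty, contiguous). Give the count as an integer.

sorted suffixes:
  #0 SA[0]=20  'aadbde'
  #1 SA[1]=13  'adaeebeaadbde'
  #2 SA[2]=21  'adbde'
  #3 SA[3]=15  'aeebeaadbde'
  #4 SA[4]=5  'bbdbeeccadaeebeaadbde'
  #5 SA[5]=6  'bdbeeccadaeebeaadbde'
  #6 SA[6]=23  'bde'
  #7 SA[7]=18  'beaadbde'
  #8 SA[8]=3  'bebbdbeeccadaeebeaadbde'
  #9 SA[9]=8  'beeccadaeebeaadbde'
  #10 SA[10]=12  'cadaeebeaadbde'
  #11 SA[11]=11  'ccadaeebeaadbde'
  #12 SA[12]=0  'ccdbebbdbeeccadaeebeaadbde'
  #13 SA[13]=1  'cdbebbdbeeccadaeebeaadbde'
  #14 SA[14]=14  'daeebeaadbde'
  #15 SA[15]=22  'dbde'
  #16 SA[16]=2  'dbebbdbeeccadaeebeaadbde'
  #17 SA[17]=7  'dbeeccadaeebeaadbde'
  #18 SA[18]=24  'de'
  #19 SA[19]=25  'e'
  #20 SA[20]=19  'eaadbde'
  #21 SA[21]=4  'ebbdbeeccadaeebeaadbde'
  #22 SA[22]=17  'ebeaadbde'
  #23 SA[23]=10  'eccadaeebeaadbde'
  #24 SA[24]=16  'eebeaadbde'
  #25 SA[25]=9  'eeccadaeebeaadbde'

SA = [20, 13, 21, 15, 5, 6, 23, 18, 3, 8, 12, 11, 0, 1, 14, 22, 2, 7, 24, 25, 19, 4, 17, 10, 16, 9]
rank  pair      lcp
   1  s[20:],s[13:]  1  'a'
   2  s[13:],s[21:]  2  'ad'
   3  s[21:],s[15:]  1  'a'
   4  s[15:],s[5:]  0  ''
   5  s[5:],s[6:]  1  'b'
   6  s[6:],s[23:]  2  'bd'
   7  s[23:],s[18:]  1  'b'
   8  s[18:],s[3:]  2  'be'
   9  s[3:],s[8:]  2  'be'
  10  s[8:],s[12:]  0  ''
  11  s[12:],s[11:]  1  'c'
  12  s[11:],s[0:]  2  'cc'
  13  s[0:],s[1:]  1  'c'
  14  s[1:],s[14:]  0  ''
  15  s[14:],s[22:]  1  'd'
  16  s[22:],s[2:]  2  'db'
  17  s[2:],s[7:]  3  'dbe'
  18  s[7:],s[24:]  1  'd'
  19  s[24:],s[25:]  0  ''
  20  s[25:],s[19:]  1  'e'
  21  s[19:],s[4:]  1  'e'
  22  s[4:],s[17:]  2  'eb'
  23  s[17:],s[10:]  1  'e'
  24  s[10:],s[16:]  1  'e'
  25  s[16:],s[9:]  2  'ee'

n(n+1)/2 = 26·27/2 = 351
Σ LCP = 0 + 1 + 2 + 1 + 0 + 1 + 2 + 1 + 2 + 2 + 0 + 1 + 2 + 1 + 0 + 1 + 2 + 3 + 1 + 0 + 1 + 1 + 2 + 1 + 1 + 2 = 31
distinct = 351 − 31 = 320

320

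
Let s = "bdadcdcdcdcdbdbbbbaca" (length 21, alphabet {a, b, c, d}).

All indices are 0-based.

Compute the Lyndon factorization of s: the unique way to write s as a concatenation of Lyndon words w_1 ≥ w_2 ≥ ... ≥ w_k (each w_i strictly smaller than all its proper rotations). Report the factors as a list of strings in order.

emit factor 1: 'bd' (i=0, period=2)
emit factor 2: 'adcdcdcdcdbdbbbb' (i=2, period=16)
emit factor 3: 'ac' (i=18, period=2)
emit factor 4: 'a' (i=20, period=1)

["bd", "adcdcdcdcdbdbbbb", "ac", "a"]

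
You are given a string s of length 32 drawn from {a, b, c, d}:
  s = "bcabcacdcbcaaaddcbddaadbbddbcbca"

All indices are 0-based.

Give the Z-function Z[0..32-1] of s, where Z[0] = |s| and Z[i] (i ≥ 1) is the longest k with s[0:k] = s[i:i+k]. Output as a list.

[32, 0, 0, 3, 0, 0, 0, 0, 0, 3, 0, 0, 0, 0, 0, 0, 0, 1, 0, 0, 0, 0, 0, 1, 1, 0, 0, 2, 0, 3, 0, 0]

Z[0]=32
i=1: i≥r, start 0; Z[1]=0
i=2: i≥r, start 0; Z[2]=0
i=3: i≥r, start 0; Z[3]=3 extend→box=[3,6)
i=4: min(r-i=2, Z[1]=0)=0; Z[4]=0
i=5: min(r-i=1, Z[2]=0)=0; Z[5]=0
i=6: i≥r, start 0; Z[6]=0
i=7: i≥r, start 0; Z[7]=0
i=8: i≥r, start 0; Z[8]=0
i=9: i≥r, start 0; Z[9]=3 extend→box=[9,12)
i=10: min(r-i=2, Z[1]=0)=0; Z[10]=0
i=11: min(r-i=1, Z[2]=0)=0; Z[11]=0
i=12: i≥r, start 0; Z[12]=0
i=13: i≥r, start 0; Z[13]=0
i=14: i≥r, start 0; Z[14]=0
i=15: i≥r, start 0; Z[15]=0
i=16: i≥r, start 0; Z[16]=0
i=17: i≥r, start 0; Z[17]=1 extend→box=[17,18)
i=18: i≥r, start 0; Z[18]=0
i=19: i≥r, start 0; Z[19]=0
i=20: i≥r, start 0; Z[20]=0
i=21: i≥r, start 0; Z[21]=0
i=22: i≥r, start 0; Z[22]=0
i=23: i≥r, start 0; Z[23]=1 extend→box=[23,24)
i=24: i≥r, start 0; Z[24]=1 extend→box=[24,25)
i=25: i≥r, start 0; Z[25]=0
i=26: i≥r, start 0; Z[26]=0
i=27: i≥r, start 0; Z[27]=2 extend→box=[27,29)
i=28: min(r-i=1, Z[1]=0)=0; Z[28]=0
i=29: i≥r, start 0; Z[29]=3 extend→box=[29,32)
i=30: min(r-i=2, Z[1]=0)=0; Z[30]=0
i=31: min(r-i=1, Z[2]=0)=0; Z[31]=0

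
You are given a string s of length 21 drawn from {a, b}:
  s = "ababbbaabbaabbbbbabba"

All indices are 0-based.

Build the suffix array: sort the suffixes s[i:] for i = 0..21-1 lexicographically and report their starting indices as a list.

[20, 6, 10, 0, 17, 7, 2, 11, 19, 5, 9, 16, 1, 18, 4, 8, 15, 3, 14, 13, 12]

rank→(start, suffix):
  0 → (20, 'a')
  1 → (6, 'aabbaabbbbbabba')
  2 → (10, 'aabbbbbabba')
  3 → (0, 'ababbbaabbaabbbbbabba')
  4 → (17, 'abba')
  5 → (7, 'abbaabbbbbabba')
  6 → (2, 'abbbaabbaabbbbbabba')
  7 → (11, 'abbbbbabba')
  8 → (19, 'ba')
  9 → (5, 'baabbaabbbbbabba')
  10 → (9, 'baabbbbbabba')
  11 → (16, 'babba')
  12 → (1, 'babbbaabbaabbbbbabba')
  13 → (18, 'bba')
  14 → (4, 'bbaabbaabbbbbabba')
  15 → (8, 'bbaabbbbbabba')
  16 → (15, 'bbabba')
  17 → (3, 'bbbaabbaabbbbbabba')
  18 → (14, 'bbbabba')
  19 → (13, 'bbbbabba')
  20 → (12, 'bbbbbabba')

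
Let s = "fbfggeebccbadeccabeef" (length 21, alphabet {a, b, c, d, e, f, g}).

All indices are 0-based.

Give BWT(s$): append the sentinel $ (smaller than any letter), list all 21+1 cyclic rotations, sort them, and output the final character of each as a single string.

fcbceafccebaedgbee$bgf

rank  rotation                last
    0  $fbfggeebccbadeccabeef  f
    1  abeef$fbfggeebccbadecc  c
    2  adeccabeef$fbfggeebccb  b
    3  badeccabeef$fbfggeebcc  c
    4  bccbadeccabeef$fbfggee  e
    5  beef$fbfggeebccbadecca  a
    6  bfggeebccbadeccabeef$f  f
    7  cabeef$fbfggeebccbadec  c
    8  cbadeccabeef$fbfggeebc  c
    9  ccabeef$fbfggeebccbade  e
   10  ccbadeccabeef$fbfggeeb  b
   11  deccabeef$fbfggeebccba  a
   12  ebccbadeccabeef$fbfgge  e
   13  eccabeef$fbfggeebccbad  d
   14  eebccbadeccabeef$fbfgg  g
   15  eef$fbfggeebccbadeccab  b
   16  ef$fbfggeebccbadeccabe  e
   17  f$fbfggeebccbadeccabee  e
   18  fbfggeebccbadeccabeef$  $
   19  fggeebccbadeccabeef$fb  b
   20  geebccbadeccabeef$fbfg  g
   21  ggeebccbadeccabeef$fbf  f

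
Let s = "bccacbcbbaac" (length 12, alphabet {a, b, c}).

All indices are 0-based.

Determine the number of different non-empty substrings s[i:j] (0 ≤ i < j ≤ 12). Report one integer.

66

rank | idx | suffix
   0 |   9 | aac
   1 |  10 | ac
   2 |   3 | acbcbbaac
   3 |   8 | baac
   4 |   7 | bbaac
   5 |   5 | bcbbaac
   6 |   0 | bccacbcbbaac
   7 |  11 | c
   8 |   2 | cacbcbbaac
   9 |   6 | cbbaac
  10 |   4 | cbcbbaac
  11 |   1 | ccacbcbbaac

SA = [9, 10, 3, 8, 7, 5, 0, 11, 2, 6, 4, 1]
i: (SA[i-1],SA[i]) lcp shared
  1: (9,10) 1 'a'
  2: (10,3) 2 'ac'
  3: (3,8) 0 ''
  4: (8,7) 1 'b'
  5: (7,5) 1 'b'
  6: (5,0) 2 'bc'
  7: (0,11) 0 ''
  8: (11,2) 1 'c'
  9: (2,6) 1 'c'
  10: (6,4) 2 'cb'
  11: (4,1) 1 'c'

n(n+1)/2 = 12·13/2 = 78
Σ LCP = 0 + 1 + 2 + 0 + 1 + 1 + 2 + 0 + 1 + 1 + 2 + 1 = 12
distinct = 78 − 12 = 66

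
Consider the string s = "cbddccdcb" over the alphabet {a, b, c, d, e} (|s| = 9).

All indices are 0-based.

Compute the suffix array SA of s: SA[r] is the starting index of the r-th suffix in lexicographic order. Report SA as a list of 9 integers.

sorted suffixes:
  #0 SA[0]=8  'b'
  #1 SA[1]=1  'bddccdcb'
  #2 SA[2]=7  'cb'
  #3 SA[3]=0  'cbddccdcb'
  #4 SA[4]=4  'ccdcb'
  #5 SA[5]=5  'cdcb'
  #6 SA[6]=6  'dcb'
  #7 SA[7]=3  'dccdcb'
  #8 SA[8]=2  'ddccdcb'

[8, 1, 7, 0, 4, 5, 6, 3, 2]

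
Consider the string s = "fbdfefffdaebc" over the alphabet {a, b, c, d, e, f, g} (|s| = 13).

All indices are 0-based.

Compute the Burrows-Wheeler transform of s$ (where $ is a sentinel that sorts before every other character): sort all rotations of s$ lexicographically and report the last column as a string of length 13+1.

rank  rotation        last
    0  $fbdfefffdaebc  c
    1  aebc$fbdfefffd  d
    2  bc$fbdfefffdae  e
    3  bdfefffdaebc$f  f
    4  c$fbdfefffdaeb  b
    5  daebc$fbdfefff  f
    6  dfefffdaebc$fb  b
    7  ebc$fbdfefffda  a
    8  efffdaebc$fbdf  f
    9  fbdfefffdaebc$  $
   10  fdaebc$fbdfeff  f
   11  fefffdaebc$fbd  d
   12  ffdaebc$fbdfef  f
   13  fffdaebc$fbdfe  e

cdefbfbaf$fdfe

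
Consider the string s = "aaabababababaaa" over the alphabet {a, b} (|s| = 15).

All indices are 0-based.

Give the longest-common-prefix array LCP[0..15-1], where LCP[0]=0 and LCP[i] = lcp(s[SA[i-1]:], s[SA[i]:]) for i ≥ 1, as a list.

[0, 1, 2, 3, 2, 1, 3, 5, 7, 9, 0, 2, 4, 6, 8]

sorted suffixes:
  #0 SA[0]=14  'a'
  #1 SA[1]=13  'aa'
  #2 SA[2]=12  'aaa'
  #3 SA[3]=0  'aaabababababaaa'
  #4 SA[4]=1  'aabababababaaa'
  #5 SA[5]=10  'abaaa'
  #6 SA[6]=8  'ababaaa'
  #7 SA[7]=6  'abababaaa'
  #8 SA[8]=4  'ababababaaa'
  #9 SA[9]=2  'abababababaaa'
  #10 SA[10]=11  'baaa'
  #11 SA[11]=9  'babaaa'
  #12 SA[12]=7  'bababaaa'
  #13 SA[13]=5  'babababaaa'
  #14 SA[14]=3  'bababababaaa'

SA = [14, 13, 12, 0, 1, 10, 8, 6, 4, 2, 11, 9, 7, 5, 3]
i: (SA[i-1],SA[i]) lcp shared
  1: (14,13) 1 'a'
  2: (13,12) 2 'aa'
  3: (12,0) 3 'aaa'
  4: (0,1) 2 'aa'
  5: (1,10) 1 'a'
  6: (10,8) 3 'aba'
  7: (8,6) 5 'ababa'
  8: (6,4) 7 'abababa'
  9: (4,2) 9 'ababababa'
  10: (2,11) 0 ''
  11: (11,9) 2 'ba'
  12: (9,7) 4 'baba'
  13: (7,5) 6 'bababa'
  14: (5,3) 8 'babababa'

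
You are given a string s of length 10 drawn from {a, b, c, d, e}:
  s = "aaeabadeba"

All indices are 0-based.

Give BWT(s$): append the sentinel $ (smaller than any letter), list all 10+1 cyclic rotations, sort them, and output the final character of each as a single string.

ab$ebaeaaad

rank  rotation     last
    0  $aaeabadeba  a
    1  a$aaeabadeb  b
    2  aaeabadeba$  $
    3  abadeba$aae  e
    4  adeba$aaeab  b
    5  aeabadeba$a  a
    6  ba$aaeabade  e
    7  badeba$aaea  a
    8  deba$aaeaba  a
    9  eabadeba$aa  a
   10  eba$aaeabad  d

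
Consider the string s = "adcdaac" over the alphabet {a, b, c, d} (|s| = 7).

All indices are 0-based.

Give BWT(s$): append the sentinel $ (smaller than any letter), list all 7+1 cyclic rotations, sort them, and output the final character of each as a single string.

rank  rotation  last
    0  $adcdaac  c
    1  aac$adcd  d
    2  ac$adcda  a
    3  adcdaac$  $
    4  c$adcdaa  a
    5  cdaac$ad  d
    6  daac$adc  c
    7  dcdaac$a  a

cda$adca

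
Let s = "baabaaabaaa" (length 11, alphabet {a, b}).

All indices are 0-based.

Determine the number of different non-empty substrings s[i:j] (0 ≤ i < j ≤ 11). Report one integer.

39

sorted suffixes:
  #0 SA[0]=10  'a'
  #1 SA[1]=9  'aa'
  #2 SA[2]=8  'aaa'
  #3 SA[3]=4  'aaabaaa'
  #4 SA[4]=5  'aabaaa'
  #5 SA[5]=1  'aabaaabaaa'
  #6 SA[6]=6  'abaaa'
  #7 SA[7]=2  'abaaabaaa'
  #8 SA[8]=7  'baaa'
  #9 SA[9]=3  'baaabaaa'
  #10 SA[10]=0  'baabaaabaaa'

SA = [10, 9, 8, 4, 5, 1, 6, 2, 7, 3, 0]
[i] adj suffixes → lcp
  [1] 10/9 → 1 ('a')
  [2] 9/8 → 2 ('aa')
  [3] 8/4 → 3 ('aaa')
  [4] 4/5 → 2 ('aa')
  [5] 5/1 → 6 ('aabaaa')
  [6] 1/6 → 1 ('a')
  [7] 6/2 → 5 ('abaaa')
  [8] 2/7 → 0 ('')
  [9] 7/3 → 4 ('baaa')
  [10] 3/0 → 3 ('baa')

n(n+1)/2 = 11·12/2 = 66
Σ LCP = 0 + 1 + 2 + 3 + 2 + 6 + 1 + 5 + 0 + 4 + 3 = 27
distinct = 66 − 27 = 39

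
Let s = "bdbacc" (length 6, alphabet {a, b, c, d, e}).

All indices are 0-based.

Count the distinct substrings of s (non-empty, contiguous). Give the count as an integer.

19

rank | idx | suffix
   0 |   3 | acc
   1 |   2 | bacc
   2 |   0 | bdbacc
   3 |   5 | c
   4 |   4 | cc
   5 |   1 | dbacc

SA = [3, 2, 0, 5, 4, 1]
[i] adj suffixes → lcp
  [1] 3/2 → 0 ('')
  [2] 2/0 → 1 ('b')
  [3] 0/5 → 0 ('')
  [4] 5/4 → 1 ('c')
  [5] 4/1 → 0 ('')

n(n+1)/2 = 6·7/2 = 21
Σ LCP = 0 + 0 + 1 + 0 + 1 + 0 = 2
distinct = 21 − 2 = 19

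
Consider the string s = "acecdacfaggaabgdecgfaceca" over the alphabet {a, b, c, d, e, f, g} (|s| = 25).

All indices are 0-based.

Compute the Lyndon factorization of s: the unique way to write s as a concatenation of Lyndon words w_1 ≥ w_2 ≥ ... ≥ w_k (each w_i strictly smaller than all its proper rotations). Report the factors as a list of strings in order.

["acecdacfagg", "aabgdecgfacec", "a"]

emit factor 1: 'acecdacfagg' (i=0, period=11)
emit factor 2: 'aabgdecgfacec' (i=11, period=13)
emit factor 3: 'a' (i=24, period=1)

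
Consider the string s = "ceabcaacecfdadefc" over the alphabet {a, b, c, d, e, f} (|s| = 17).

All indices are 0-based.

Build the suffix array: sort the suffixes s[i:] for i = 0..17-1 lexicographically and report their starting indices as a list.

sorted suffixes:
  #0 SA[0]=5  'aacecfdadefc'
  #1 SA[1]=2  'abcaacecfdadefc'
  #2 SA[2]=6  'acecfdadefc'
  #3 SA[3]=12  'adefc'
  #4 SA[4]=3  'bcaacecfdadefc'
  #5 SA[5]=16  'c'
  #6 SA[6]=4  'caacecfdadefc'
  #7 SA[7]=0  'ceabcaacecfdadefc'
  #8 SA[8]=7  'cecfdadefc'
  #9 SA[9]=9  'cfdadefc'
  #10 SA[10]=11  'dadefc'
  #11 SA[11]=13  'defc'
  #12 SA[12]=1  'eabcaacecfdadefc'
  #13 SA[13]=8  'ecfdadefc'
  #14 SA[14]=14  'efc'
  #15 SA[15]=15  'fc'
  #16 SA[16]=10  'fdadefc'

[5, 2, 6, 12, 3, 16, 4, 0, 7, 9, 11, 13, 1, 8, 14, 15, 10]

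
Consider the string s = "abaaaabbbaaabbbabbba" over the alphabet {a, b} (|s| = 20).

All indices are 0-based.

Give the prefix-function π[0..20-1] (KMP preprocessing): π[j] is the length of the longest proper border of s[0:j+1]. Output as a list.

[0, 0, 1, 1, 1, 1, 2, 0, 0, 1, 1, 1, 2, 0, 0, 1, 2, 0, 0, 1]

π[0] = 0
j=1 s[j]='b': π[1]=0 (border '')
j=2 s[j]='a': π[2]=1 (border 'a')
j=3 s[j]='a': k: 1→0; π[3]=1 (border 'a')
j=4 s[j]='a': k: 1→0; π[4]=1 (border 'a')
j=5 s[j]='a': k: 1→0; π[5]=1 (border 'a')
j=6 s[j]='b': π[6]=2 (border 'ab')
j=7 s[j]='b': k: 2→0; π[7]=0 (border '')
j=8 s[j]='b': π[8]=0 (border '')
j=9 s[j]='a': π[9]=1 (border 'a')
j=10 s[j]='a': k: 1→0; π[10]=1 (border 'a')
j=11 s[j]='a': k: 1→0; π[11]=1 (border 'a')
j=12 s[j]='b': π[12]=2 (border 'ab')
j=13 s[j]='b': k: 2→0; π[13]=0 (border '')
j=14 s[j]='b': π[14]=0 (border '')
j=15 s[j]='a': π[15]=1 (border 'a')
j=16 s[j]='b': π[16]=2 (border 'ab')
j=17 s[j]='b': k: 2→0; π[17]=0 (border '')
j=18 s[j]='b': π[18]=0 (border '')
j=19 s[j]='a': π[19]=1 (border 'a')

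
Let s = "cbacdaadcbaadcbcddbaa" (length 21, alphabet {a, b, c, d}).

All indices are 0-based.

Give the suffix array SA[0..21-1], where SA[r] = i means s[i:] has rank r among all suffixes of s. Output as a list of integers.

rank→(start, suffix):
  0 → (20, 'a')
  1 → (19, 'aa')
  2 → (5, 'aadcbaadcbcddbaa')
  3 → (10, 'aadcbcddbaa')
  4 → (2, 'acdaadcbaadcbcddbaa')
  5 → (6, 'adcbaadcbcddbaa')
  6 → (11, 'adcbcddbaa')
  7 → (18, 'baa')
  8 → (9, 'baadcbcddbaa')
  9 → (1, 'bacdaadcbaadcbcddbaa')
  10 → (14, 'bcddbaa')
  11 → (8, 'cbaadcbcddbaa')
  12 → (0, 'cbacdaadcbaadcbcddbaa')
  13 → (13, 'cbcddbaa')
  14 → (3, 'cdaadcbaadcbcddbaa')
  15 → (15, 'cddbaa')
  16 → (4, 'daadcbaadcbcddbaa')
  17 → (17, 'dbaa')
  18 → (7, 'dcbaadcbcddbaa')
  19 → (12, 'dcbcddbaa')
  20 → (16, 'ddbaa')

[20, 19, 5, 10, 2, 6, 11, 18, 9, 1, 14, 8, 0, 13, 3, 15, 4, 17, 7, 12, 16]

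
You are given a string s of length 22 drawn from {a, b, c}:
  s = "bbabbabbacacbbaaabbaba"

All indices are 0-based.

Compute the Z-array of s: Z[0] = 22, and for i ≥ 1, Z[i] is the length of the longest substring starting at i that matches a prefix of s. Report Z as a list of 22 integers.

[22, 1, 0, 6, 1, 0, 3, 1, 0, 0, 0, 0, 3, 1, 0, 0, 0, 4, 1, 0, 1, 0]

Z[0]=22
i=1: i≥r, start 0; Z[1]=1 scan→box=[1,2)
i=2: i≥r, start 0; Z[2]=0
i=3: i≥r, start 0; Z[3]=6 scan→box=[3,9)
i=4: min(r-i=5, Z[1]=1)=1; Z[4]=1
i=5: min(r-i=4, Z[2]=0)=0; Z[5]=0
i=6: min(r-i=3, Z[3]=6)=3; Z[6]=3
i=7: min(r-i=2, Z[4]=1)=1; Z[7]=1
i=8: min(r-i=1, Z[5]=0)=0; Z[8]=0
i=9: i≥r, start 0; Z[9]=0
i=10: i≥r, start 0; Z[10]=0
i=11: i≥r, start 0; Z[11]=0
i=12: i≥r, start 0; Z[12]=3 scan→box=[12,15)
i=13: min(r-i=2, Z[1]=1)=1; Z[13]=1
i=14: min(r-i=1, Z[2]=0)=0; Z[14]=0
i=15: i≥r, start 0; Z[15]=0
i=16: i≥r, start 0; Z[16]=0
i=17: i≥r, start 0; Z[17]=4 scan→box=[17,21)
i=18: min(r-i=3, Z[1]=1)=1; Z[18]=1
i=19: min(r-i=2, Z[2]=0)=0; Z[19]=0
i=20: min(r-i=1, Z[3]=6)=1; Z[20]=1
i=21: i≥r, start 0; Z[21]=0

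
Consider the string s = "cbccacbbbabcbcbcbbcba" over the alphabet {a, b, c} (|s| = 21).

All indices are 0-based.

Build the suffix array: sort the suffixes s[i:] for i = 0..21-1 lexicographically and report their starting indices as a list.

rank→(start, suffix):
  0 → (20, 'a')
  1 → (9, 'abcbcbcbbcba')
  2 → (4, 'acbbbabcbcbcbbcba')
  3 → (19, 'ba')
  4 → (8, 'babcbcbcbbcba')
  5 → (7, 'bbabcbcbcbbcba')
  6 → (6, 'bbbabcbcbcbbcba')
  7 → (16, 'bbcba')
  8 → (17, 'bcba')
  9 → (14, 'bcbbcba')
  10 → (12, 'bcbcbbcba')
  11 → (10, 'bcbcbcbbcba')
  12 → (1, 'bccacbbbabcbcbcbbcba')
  13 → (3, 'cacbbbabcbcbcbbcba')
  14 → (18, 'cba')
  15 → (5, 'cbbbabcbcbcbbcba')
  16 → (15, 'cbbcba')
  17 → (13, 'cbcbbcba')
  18 → (11, 'cbcbcbbcba')
  19 → (0, 'cbccacbbbabcbcbcbbcba')
  20 → (2, 'ccacbbbabcbcbcbbcba')

[20, 9, 4, 19, 8, 7, 6, 16, 17, 14, 12, 10, 1, 3, 18, 5, 15, 13, 11, 0, 2]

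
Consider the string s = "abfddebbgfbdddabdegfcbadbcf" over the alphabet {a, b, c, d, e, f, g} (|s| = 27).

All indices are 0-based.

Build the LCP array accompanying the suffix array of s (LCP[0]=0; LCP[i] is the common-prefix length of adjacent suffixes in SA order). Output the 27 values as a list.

sorted suffixes:
  #0 SA[0]=14  'abdegfcbadbcf'
  #1 SA[1]=0  'abfddebbgfbdddabdegfcbadbcf'
  #2 SA[2]=22  'adbcf'
  #3 SA[3]=21  'badbcf'
  #4 SA[4]=6  'bbgfbdddabdegfcbadbcf'
  #5 SA[5]=24  'bcf'
  #6 SA[6]=10  'bdddabdegfcbadbcf'
  #7 SA[7]=15  'bdegfcbadbcf'
  #8 SA[8]=1  'bfddebbgfbdddabdegfcbadbcf'
  #9 SA[9]=7  'bgfbdddabdegfcbadbcf'
  #10 SA[10]=20  'cbadbcf'
  #11 SA[11]=25  'cf'
  #12 SA[12]=13  'dabdegfcbadbcf'
  #13 SA[13]=23  'dbcf'
  #14 SA[14]=12  'ddabdegfcbadbcf'
  #15 SA[15]=11  'dddabdegfcbadbcf'
  #16 SA[16]=3  'ddebbgfbdddabdegfcbadbcf'
  #17 SA[17]=4  'debbgfbdddabdegfcbadbcf'
  #18 SA[18]=16  'degfcbadbcf'
  #19 SA[19]=5  'ebbgfbdddabdegfcbadbcf'
  #20 SA[20]=17  'egfcbadbcf'
  #21 SA[21]=26  'f'
  #22 SA[22]=9  'fbdddabdegfcbadbcf'
  #23 SA[23]=19  'fcbadbcf'
  #24 SA[24]=2  'fddebbgfbdddabdegfcbadbcf'
  #25 SA[25]=8  'gfbdddabdegfcbadbcf'
  #26 SA[26]=18  'gfcbadbcf'

SA = [14, 0, 22, 21, 6, 24, 10, 15, 1, 7, 20, 25, 13, 23, 12, 11, 3, 4, 16, 5, 17, 26, 9, 19, 2, 8, 18]
rank  pair      lcp
   1  s[14:],s[0:]  2  'ab'
   2  s[0:],s[22:]  1  'a'
   3  s[22:],s[21:]  0  ''
   4  s[21:],s[6:]  1  'b'
   5  s[6:],s[24:]  1  'b'
   6  s[24:],s[10:]  1  'b'
   7  s[10:],s[15:]  2  'bd'
   8  s[15:],s[1:]  1  'b'
   9  s[1:],s[7:]  1  'b'
  10  s[7:],s[20:]  0  ''
  11  s[20:],s[25:]  1  'c'
  12  s[25:],s[13:]  0  ''
  13  s[13:],s[23:]  1  'd'
  14  s[23:],s[12:]  1  'd'
  15  s[12:],s[11:]  2  'dd'
  16  s[11:],s[3:]  2  'dd'
  17  s[3:],s[4:]  1  'd'
  18  s[4:],s[16:]  2  'de'
  19  s[16:],s[5:]  0  ''
  20  s[5:],s[17:]  1  'e'
  21  s[17:],s[26:]  0  ''
  22  s[26:],s[9:]  1  'f'
  23  s[9:],s[19:]  1  'f'
  24  s[19:],s[2:]  1  'f'
  25  s[2:],s[8:]  0  ''
  26  s[8:],s[18:]  2  'gf'

[0, 2, 1, 0, 1, 1, 1, 2, 1, 1, 0, 1, 0, 1, 1, 2, 2, 1, 2, 0, 1, 0, 1, 1, 1, 0, 2]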